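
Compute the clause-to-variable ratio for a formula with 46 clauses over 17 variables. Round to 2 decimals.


Clause-to-variable ratio = clauses / variables.
46 / 17 = 2.71.

2.71


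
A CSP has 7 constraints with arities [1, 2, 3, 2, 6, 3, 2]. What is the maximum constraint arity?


The arities are: 1, 2, 3, 2, 6, 3, 2.
Scan for the maximum value.
Maximum arity = 6.

6


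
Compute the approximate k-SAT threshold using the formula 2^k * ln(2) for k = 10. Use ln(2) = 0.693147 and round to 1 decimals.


Using the asymptotic formula: threshold ~ 2^k * ln(2).
2^10 = 1024.
1024 * 0.693147 = 709.8.

709.8


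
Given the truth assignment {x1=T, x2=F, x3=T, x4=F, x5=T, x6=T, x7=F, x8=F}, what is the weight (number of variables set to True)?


The weight is the number of variables assigned True.
True variables: x1, x3, x5, x6.
Weight = 4.

4


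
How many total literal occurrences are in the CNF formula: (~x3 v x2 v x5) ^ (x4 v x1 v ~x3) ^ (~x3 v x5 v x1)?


Clause lengths: 3, 3, 3.
Sum = 3 + 3 + 3 = 9.

9


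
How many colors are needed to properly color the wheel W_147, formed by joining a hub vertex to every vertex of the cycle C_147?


W_147 consists of the cycle C_147 together with a hub vertex adjacent to every cycle vertex.
The cycle C_147 needs 3 colors (odd cycle -> 3).
The hub is adjacent to every cycle vertex, so it must receive a new color distinct from all of them.
Chromatic number = 3 + 1 = 4.

4


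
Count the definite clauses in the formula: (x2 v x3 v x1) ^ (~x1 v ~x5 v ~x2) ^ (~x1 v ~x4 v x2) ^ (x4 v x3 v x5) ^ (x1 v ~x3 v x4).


A definite clause has exactly one positive literal.
Clause 1: 3 positive -> not definite
Clause 2: 0 positive -> not definite
Clause 3: 1 positive -> definite
Clause 4: 3 positive -> not definite
Clause 5: 2 positive -> not definite
Definite clause count = 1.

1


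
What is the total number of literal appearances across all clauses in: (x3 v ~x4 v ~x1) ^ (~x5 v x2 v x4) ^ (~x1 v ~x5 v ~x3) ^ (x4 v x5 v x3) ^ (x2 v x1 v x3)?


Clause lengths: 3, 3, 3, 3, 3.
Sum = 3 + 3 + 3 + 3 + 3 = 15.

15


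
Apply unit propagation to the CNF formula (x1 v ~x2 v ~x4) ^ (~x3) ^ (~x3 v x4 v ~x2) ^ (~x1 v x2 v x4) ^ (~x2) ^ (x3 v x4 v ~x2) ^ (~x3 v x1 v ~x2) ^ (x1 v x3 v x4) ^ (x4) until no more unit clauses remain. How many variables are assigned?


Unit propagation repeatedly assigns the literal in any unit clause, then simplifies.
Assignments in order: x3 = F, x2 = F, x4 = T.
No further unit clauses remain.
Total variables assigned = 3.

3


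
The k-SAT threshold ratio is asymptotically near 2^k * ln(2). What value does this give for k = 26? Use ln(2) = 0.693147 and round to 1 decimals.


Using the asymptotic formula: threshold ~ 2^k * ln(2).
2^26 = 67108864.
67108864 * 0.693147 = 46516307.8.

46516307.8


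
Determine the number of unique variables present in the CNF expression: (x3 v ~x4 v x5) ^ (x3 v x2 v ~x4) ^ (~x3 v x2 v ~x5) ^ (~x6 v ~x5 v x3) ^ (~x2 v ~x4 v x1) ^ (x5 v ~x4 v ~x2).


Identify each distinct variable in the formula.
Variables found: x1, x2, x3, x4, x5, x6.
Total distinct variables = 6.

6


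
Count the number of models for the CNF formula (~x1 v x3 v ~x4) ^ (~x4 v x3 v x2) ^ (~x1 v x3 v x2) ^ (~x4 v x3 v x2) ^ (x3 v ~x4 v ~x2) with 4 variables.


Enumerate all 16 truth assignments over 4 variables.
Test each against every clause.
Satisfying assignments found: 11.

11


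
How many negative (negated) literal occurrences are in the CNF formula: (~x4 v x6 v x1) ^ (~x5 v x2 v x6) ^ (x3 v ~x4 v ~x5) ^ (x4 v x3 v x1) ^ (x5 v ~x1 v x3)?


Scan each clause for negated literals.
Clause 1: 1 negative; Clause 2: 1 negative; Clause 3: 2 negative; Clause 4: 0 negative; Clause 5: 1 negative.
Total negative literal occurrences = 5.

5


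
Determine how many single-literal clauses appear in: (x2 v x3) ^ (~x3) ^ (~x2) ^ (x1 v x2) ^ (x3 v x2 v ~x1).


A unit clause contains exactly one literal.
Unit clauses found: (~x3), (~x2).
Count = 2.

2


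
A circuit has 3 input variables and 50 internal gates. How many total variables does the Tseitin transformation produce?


The Tseitin transformation introduces one auxiliary variable per gate.
Total variables = inputs + gates = 3 + 50 = 53.

53


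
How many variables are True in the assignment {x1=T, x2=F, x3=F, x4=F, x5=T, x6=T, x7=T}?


The weight is the number of variables assigned True.
True variables: x1, x5, x6, x7.
Weight = 4.

4


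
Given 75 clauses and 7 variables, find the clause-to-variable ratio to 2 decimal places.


Clause-to-variable ratio = clauses / variables.
75 / 7 = 10.71.

10.71


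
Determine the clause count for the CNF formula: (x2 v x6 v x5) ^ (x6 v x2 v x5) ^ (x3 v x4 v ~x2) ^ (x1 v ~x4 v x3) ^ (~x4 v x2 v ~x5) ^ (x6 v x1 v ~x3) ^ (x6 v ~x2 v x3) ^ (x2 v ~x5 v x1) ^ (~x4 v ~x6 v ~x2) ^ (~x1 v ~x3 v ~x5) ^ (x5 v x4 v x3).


Each group enclosed in parentheses joined by ^ is one clause.
Counting the conjuncts: 11 clauses.

11


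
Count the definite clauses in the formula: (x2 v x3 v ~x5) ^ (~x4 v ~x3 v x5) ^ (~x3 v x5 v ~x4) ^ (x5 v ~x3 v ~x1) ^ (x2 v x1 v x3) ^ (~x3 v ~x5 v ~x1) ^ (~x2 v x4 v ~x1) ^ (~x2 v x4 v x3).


A definite clause has exactly one positive literal.
Clause 1: 2 positive -> not definite
Clause 2: 1 positive -> definite
Clause 3: 1 positive -> definite
Clause 4: 1 positive -> definite
Clause 5: 3 positive -> not definite
Clause 6: 0 positive -> not definite
Clause 7: 1 positive -> definite
Clause 8: 2 positive -> not definite
Definite clause count = 4.

4


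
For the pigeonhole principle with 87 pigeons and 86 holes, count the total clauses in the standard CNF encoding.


The PHP encoding has two parts:
1) At-least-one-hole clauses: 87 (one per pigeon, each with 86 literals).
2) At-most-one-pigeon-per-hole clauses: 86 holes * C(87,2) = 86 * 3741 = 321726.
Total clauses = 87 + 321726 = 321813.

321813


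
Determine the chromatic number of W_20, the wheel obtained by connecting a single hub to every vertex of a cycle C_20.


W_20 consists of the cycle C_20 together with a hub vertex adjacent to every cycle vertex.
The cycle C_20 needs 2 colors (even cycle -> 2).
The hub is adjacent to every cycle vertex, so it must receive a new color distinct from all of them.
Chromatic number = 2 + 1 = 3.

3


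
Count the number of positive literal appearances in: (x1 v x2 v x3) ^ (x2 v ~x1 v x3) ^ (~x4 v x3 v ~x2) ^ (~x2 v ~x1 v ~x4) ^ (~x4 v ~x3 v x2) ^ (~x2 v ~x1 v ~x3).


Scan each clause for unnegated literals.
Clause 1: 3 positive; Clause 2: 2 positive; Clause 3: 1 positive; Clause 4: 0 positive; Clause 5: 1 positive; Clause 6: 0 positive.
Total positive literal occurrences = 7.

7


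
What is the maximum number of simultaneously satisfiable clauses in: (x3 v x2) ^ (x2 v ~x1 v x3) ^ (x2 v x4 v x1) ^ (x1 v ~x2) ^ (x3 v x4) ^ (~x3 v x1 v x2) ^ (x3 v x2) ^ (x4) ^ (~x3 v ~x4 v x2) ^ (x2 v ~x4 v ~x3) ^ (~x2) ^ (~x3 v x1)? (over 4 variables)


Enumerate all 16 truth assignments.
For each, count how many of the 12 clauses are satisfied.
The formula is not fully satisfiable, so the maximum is below 12.
Maximum simultaneously satisfiable clauses = 11.

11


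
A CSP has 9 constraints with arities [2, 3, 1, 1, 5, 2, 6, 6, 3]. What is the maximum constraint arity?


The arities are: 2, 3, 1, 1, 5, 2, 6, 6, 3.
Scan for the maximum value.
Maximum arity = 6.

6


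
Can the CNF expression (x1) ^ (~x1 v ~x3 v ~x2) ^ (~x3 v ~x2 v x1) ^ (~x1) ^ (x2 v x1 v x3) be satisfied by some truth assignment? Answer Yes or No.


Check all 8 possible truth assignments.
Number of satisfying assignments found: 0.
The formula is unsatisfiable.

No


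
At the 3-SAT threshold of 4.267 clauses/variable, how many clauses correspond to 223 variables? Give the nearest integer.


The 3-SAT phase transition occurs at approximately 4.267 clauses per variable.
m = 4.267 * 223 = 951.541.
Rounded to nearest integer: 952.

952


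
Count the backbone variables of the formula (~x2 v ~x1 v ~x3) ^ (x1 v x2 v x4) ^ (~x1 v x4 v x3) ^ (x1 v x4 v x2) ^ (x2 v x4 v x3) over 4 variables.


Find all satisfying assignments: 10 model(s).
Check which variables have the same value in every model.
No variable is fixed across all models.
Backbone size = 0.

0


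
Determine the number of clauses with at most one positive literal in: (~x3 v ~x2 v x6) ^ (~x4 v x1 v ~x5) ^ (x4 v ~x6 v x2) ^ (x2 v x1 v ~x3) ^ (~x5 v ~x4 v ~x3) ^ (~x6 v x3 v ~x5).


A Horn clause has at most one positive literal.
Clause 1: 1 positive lit(s) -> Horn
Clause 2: 1 positive lit(s) -> Horn
Clause 3: 2 positive lit(s) -> not Horn
Clause 4: 2 positive lit(s) -> not Horn
Clause 5: 0 positive lit(s) -> Horn
Clause 6: 1 positive lit(s) -> Horn
Total Horn clauses = 4.

4


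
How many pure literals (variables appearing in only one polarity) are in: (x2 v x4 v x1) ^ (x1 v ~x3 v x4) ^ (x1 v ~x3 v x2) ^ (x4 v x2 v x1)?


A pure literal appears in only one polarity across all clauses.
Pure literals: x1 (positive only), x2 (positive only), x3 (negative only), x4 (positive only).
Count = 4.

4


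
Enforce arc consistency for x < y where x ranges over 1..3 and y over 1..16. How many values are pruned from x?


For the constraint x < y, x needs a supporting value in y's domain.
x can be at most 15 (one less than y's maximum).
Valid x values from domain: 3 out of 3.
Pruned = 3 - 3 = 0.

0


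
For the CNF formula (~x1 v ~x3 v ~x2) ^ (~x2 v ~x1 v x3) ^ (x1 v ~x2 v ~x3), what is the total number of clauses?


Each group enclosed in parentheses joined by ^ is one clause.
Counting the conjuncts: 3 clauses.

3


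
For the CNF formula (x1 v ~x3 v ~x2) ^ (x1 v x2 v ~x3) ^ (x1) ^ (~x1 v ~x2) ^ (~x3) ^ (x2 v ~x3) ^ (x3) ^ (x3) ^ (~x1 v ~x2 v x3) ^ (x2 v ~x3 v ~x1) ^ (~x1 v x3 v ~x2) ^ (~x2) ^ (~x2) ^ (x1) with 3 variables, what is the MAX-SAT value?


Enumerate all 8 truth assignments.
For each, count how many of the 14 clauses are satisfied.
The formula is not fully satisfiable, so the maximum is below 14.
Maximum simultaneously satisfiable clauses = 12.

12


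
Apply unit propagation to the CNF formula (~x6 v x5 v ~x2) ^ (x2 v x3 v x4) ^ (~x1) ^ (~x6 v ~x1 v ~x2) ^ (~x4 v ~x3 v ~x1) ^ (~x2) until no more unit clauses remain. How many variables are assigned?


Unit propagation repeatedly assigns the literal in any unit clause, then simplifies.
Assignments in order: x1 = F, x2 = F.
No further unit clauses remain.
Total variables assigned = 2.

2


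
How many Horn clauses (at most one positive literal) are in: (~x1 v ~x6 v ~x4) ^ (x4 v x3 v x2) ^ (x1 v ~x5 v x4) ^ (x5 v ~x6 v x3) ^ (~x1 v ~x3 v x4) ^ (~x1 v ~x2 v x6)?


A Horn clause has at most one positive literal.
Clause 1: 0 positive lit(s) -> Horn
Clause 2: 3 positive lit(s) -> not Horn
Clause 3: 2 positive lit(s) -> not Horn
Clause 4: 2 positive lit(s) -> not Horn
Clause 5: 1 positive lit(s) -> Horn
Clause 6: 1 positive lit(s) -> Horn
Total Horn clauses = 3.

3


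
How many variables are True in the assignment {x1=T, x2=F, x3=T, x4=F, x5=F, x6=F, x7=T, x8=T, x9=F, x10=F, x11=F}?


The weight is the number of variables assigned True.
True variables: x1, x3, x7, x8.
Weight = 4.

4


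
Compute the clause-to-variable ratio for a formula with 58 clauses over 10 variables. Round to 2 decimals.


Clause-to-variable ratio = clauses / variables.
58 / 10 = 5.8.

5.8


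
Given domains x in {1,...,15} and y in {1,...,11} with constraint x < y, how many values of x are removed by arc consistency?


For the constraint x < y, x needs a supporting value in y's domain.
x can be at most 10 (one less than y's maximum).
Valid x values from domain: 10 out of 15.
Pruned = 15 - 10 = 5.

5


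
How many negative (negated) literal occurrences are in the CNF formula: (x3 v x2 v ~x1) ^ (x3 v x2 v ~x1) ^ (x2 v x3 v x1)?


Scan each clause for negated literals.
Clause 1: 1 negative; Clause 2: 1 negative; Clause 3: 0 negative.
Total negative literal occurrences = 2.

2


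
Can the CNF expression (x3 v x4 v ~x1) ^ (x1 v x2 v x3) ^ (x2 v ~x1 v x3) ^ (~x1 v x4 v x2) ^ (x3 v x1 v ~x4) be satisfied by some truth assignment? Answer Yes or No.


Check all 16 possible truth assignments.
Number of satisfying assignments found: 9.
The formula is satisfiable.

Yes


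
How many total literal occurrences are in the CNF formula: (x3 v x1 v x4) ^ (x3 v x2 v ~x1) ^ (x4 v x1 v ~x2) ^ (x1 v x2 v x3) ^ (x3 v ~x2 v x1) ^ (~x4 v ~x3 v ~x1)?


Clause lengths: 3, 3, 3, 3, 3, 3.
Sum = 3 + 3 + 3 + 3 + 3 + 3 = 18.

18


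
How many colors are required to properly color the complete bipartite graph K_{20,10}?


K_{20,10} is bipartite by definition: the two parts are independent sets, with every edge crossing between them.
Color all vertices in one part with color 1 and all vertices in the other part with color 2.
Since the graph has at least one edge, one color does not suffice.
Chromatic number = 2.

2


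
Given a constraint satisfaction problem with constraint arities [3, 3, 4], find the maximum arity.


The arities are: 3, 3, 4.
Scan for the maximum value.
Maximum arity = 4.

4


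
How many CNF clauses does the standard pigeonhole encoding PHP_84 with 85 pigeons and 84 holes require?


The PHP encoding has two parts:
1) At-least-one-hole clauses: 85 (one per pigeon, each with 84 literals).
2) At-most-one-pigeon-per-hole clauses: 84 holes * C(85,2) = 84 * 3570 = 299880.
Total clauses = 85 + 299880 = 299965.

299965


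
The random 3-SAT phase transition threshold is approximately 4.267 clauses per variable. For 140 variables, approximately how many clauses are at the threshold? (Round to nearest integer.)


The 3-SAT phase transition occurs at approximately 4.267 clauses per variable.
m = 4.267 * 140 = 597.38.
Rounded to nearest integer: 597.

597


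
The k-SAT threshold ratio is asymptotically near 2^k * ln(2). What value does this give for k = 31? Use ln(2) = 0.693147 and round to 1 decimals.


Using the asymptotic formula: threshold ~ 2^k * ln(2).
2^31 = 2147483648.
2147483648 * 0.693147 = 1488521848.2.

1488521848.2


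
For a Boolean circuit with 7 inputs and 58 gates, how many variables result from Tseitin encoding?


The Tseitin transformation introduces one auxiliary variable per gate.
Total variables = inputs + gates = 7 + 58 = 65.

65


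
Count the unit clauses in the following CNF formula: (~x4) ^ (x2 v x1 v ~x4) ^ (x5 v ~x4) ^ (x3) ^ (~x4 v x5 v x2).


A unit clause contains exactly one literal.
Unit clauses found: (~x4), (x3).
Count = 2.

2


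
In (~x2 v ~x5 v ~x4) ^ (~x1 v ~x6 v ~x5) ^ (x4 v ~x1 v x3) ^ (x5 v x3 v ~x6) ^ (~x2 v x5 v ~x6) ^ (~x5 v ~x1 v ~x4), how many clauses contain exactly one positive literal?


A definite clause has exactly one positive literal.
Clause 1: 0 positive -> not definite
Clause 2: 0 positive -> not definite
Clause 3: 2 positive -> not definite
Clause 4: 2 positive -> not definite
Clause 5: 1 positive -> definite
Clause 6: 0 positive -> not definite
Definite clause count = 1.

1


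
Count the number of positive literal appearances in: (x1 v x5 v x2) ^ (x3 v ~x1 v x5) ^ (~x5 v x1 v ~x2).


Scan each clause for unnegated literals.
Clause 1: 3 positive; Clause 2: 2 positive; Clause 3: 1 positive.
Total positive literal occurrences = 6.

6


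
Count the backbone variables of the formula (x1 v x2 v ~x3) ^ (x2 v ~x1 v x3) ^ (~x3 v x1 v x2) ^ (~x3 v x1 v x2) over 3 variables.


Find all satisfying assignments: 6 model(s).
Check which variables have the same value in every model.
No variable is fixed across all models.
Backbone size = 0.

0


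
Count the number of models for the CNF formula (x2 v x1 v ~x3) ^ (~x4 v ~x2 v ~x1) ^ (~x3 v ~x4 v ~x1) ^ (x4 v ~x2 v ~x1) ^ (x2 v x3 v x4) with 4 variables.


Enumerate all 16 truth assignments over 4 variables.
Test each against every clause.
Satisfying assignments found: 7.

7


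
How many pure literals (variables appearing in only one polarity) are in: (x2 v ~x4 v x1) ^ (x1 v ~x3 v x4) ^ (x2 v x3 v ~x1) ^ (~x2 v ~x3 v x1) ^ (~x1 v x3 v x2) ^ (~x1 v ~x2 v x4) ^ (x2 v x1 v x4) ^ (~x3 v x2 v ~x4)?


A pure literal appears in only one polarity across all clauses.
No pure literals found.
Count = 0.

0


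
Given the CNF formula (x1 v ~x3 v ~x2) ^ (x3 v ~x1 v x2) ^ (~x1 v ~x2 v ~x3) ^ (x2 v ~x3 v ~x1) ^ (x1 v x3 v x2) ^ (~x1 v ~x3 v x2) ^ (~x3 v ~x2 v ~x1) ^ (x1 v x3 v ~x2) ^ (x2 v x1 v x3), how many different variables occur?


Identify each distinct variable in the formula.
Variables found: x1, x2, x3.
Total distinct variables = 3.

3


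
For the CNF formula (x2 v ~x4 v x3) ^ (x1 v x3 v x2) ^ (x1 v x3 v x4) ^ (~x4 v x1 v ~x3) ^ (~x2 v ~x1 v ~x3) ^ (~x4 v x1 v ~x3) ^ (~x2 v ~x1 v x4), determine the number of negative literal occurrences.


Scan each clause for negated literals.
Clause 1: 1 negative; Clause 2: 0 negative; Clause 3: 0 negative; Clause 4: 2 negative; Clause 5: 3 negative; Clause 6: 2 negative; Clause 7: 2 negative.
Total negative literal occurrences = 10.

10


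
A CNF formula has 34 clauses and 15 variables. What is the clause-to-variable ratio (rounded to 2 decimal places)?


Clause-to-variable ratio = clauses / variables.
34 / 15 = 2.27.

2.27


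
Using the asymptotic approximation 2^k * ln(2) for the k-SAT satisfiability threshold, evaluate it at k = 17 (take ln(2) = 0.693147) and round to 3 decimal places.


Using the asymptotic formula: threshold ~ 2^k * ln(2).
2^17 = 131072.
131072 * 0.693147 = 90852.164.

90852.164


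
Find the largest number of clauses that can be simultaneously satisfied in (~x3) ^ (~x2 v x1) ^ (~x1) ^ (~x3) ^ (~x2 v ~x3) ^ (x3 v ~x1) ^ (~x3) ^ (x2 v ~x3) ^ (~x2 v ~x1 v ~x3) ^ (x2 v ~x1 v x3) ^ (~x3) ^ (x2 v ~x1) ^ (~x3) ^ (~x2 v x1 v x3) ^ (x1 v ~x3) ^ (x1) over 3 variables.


Enumerate all 8 truth assignments.
For each, count how many of the 16 clauses are satisfied.
The formula is not fully satisfiable, so the maximum is below 16.
Maximum simultaneously satisfiable clauses = 15.

15


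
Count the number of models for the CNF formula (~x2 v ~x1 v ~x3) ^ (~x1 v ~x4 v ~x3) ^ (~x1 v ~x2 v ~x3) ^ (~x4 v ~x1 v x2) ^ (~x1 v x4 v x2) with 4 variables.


Enumerate all 16 truth assignments over 4 variables.
Test each against every clause.
Satisfying assignments found: 10.

10


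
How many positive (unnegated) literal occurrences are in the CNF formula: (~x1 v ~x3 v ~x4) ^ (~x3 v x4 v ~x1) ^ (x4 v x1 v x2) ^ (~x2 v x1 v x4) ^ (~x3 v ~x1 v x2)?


Scan each clause for unnegated literals.
Clause 1: 0 positive; Clause 2: 1 positive; Clause 3: 3 positive; Clause 4: 2 positive; Clause 5: 1 positive.
Total positive literal occurrences = 7.

7


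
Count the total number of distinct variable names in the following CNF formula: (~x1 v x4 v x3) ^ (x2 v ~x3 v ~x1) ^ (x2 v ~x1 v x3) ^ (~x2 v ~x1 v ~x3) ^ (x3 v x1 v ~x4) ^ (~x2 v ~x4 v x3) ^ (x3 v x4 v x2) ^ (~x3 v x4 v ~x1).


Identify each distinct variable in the formula.
Variables found: x1, x2, x3, x4.
Total distinct variables = 4.

4


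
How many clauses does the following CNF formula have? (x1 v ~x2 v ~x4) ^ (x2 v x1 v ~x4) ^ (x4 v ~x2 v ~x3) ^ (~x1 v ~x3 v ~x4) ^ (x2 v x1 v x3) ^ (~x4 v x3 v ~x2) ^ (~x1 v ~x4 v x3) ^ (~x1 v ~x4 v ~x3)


Each group enclosed in parentheses joined by ^ is one clause.
Counting the conjuncts: 8 clauses.

8


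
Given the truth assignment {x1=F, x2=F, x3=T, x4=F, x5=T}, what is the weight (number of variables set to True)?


The weight is the number of variables assigned True.
True variables: x3, x5.
Weight = 2.

2


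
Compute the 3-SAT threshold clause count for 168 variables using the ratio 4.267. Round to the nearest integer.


The 3-SAT phase transition occurs at approximately 4.267 clauses per variable.
m = 4.267 * 168 = 716.856.
Rounded to nearest integer: 717.

717


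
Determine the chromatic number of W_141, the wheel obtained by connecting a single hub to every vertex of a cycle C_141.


W_141 consists of the cycle C_141 together with a hub vertex adjacent to every cycle vertex.
The cycle C_141 needs 3 colors (odd cycle -> 3).
The hub is adjacent to every cycle vertex, so it must receive a new color distinct from all of them.
Chromatic number = 3 + 1 = 4.

4


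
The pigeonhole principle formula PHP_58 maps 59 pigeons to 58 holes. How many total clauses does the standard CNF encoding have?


The PHP encoding has two parts:
1) At-least-one-hole clauses: 59 (one per pigeon, each with 58 literals).
2) At-most-one-pigeon-per-hole clauses: 58 holes * C(59,2) = 58 * 1711 = 99238.
Total clauses = 59 + 99238 = 99297.

99297


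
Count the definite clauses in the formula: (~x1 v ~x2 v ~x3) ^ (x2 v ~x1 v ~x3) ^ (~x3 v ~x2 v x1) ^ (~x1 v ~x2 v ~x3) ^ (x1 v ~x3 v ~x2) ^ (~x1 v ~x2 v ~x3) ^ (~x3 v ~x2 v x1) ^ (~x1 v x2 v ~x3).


A definite clause has exactly one positive literal.
Clause 1: 0 positive -> not definite
Clause 2: 1 positive -> definite
Clause 3: 1 positive -> definite
Clause 4: 0 positive -> not definite
Clause 5: 1 positive -> definite
Clause 6: 0 positive -> not definite
Clause 7: 1 positive -> definite
Clause 8: 1 positive -> definite
Definite clause count = 5.

5


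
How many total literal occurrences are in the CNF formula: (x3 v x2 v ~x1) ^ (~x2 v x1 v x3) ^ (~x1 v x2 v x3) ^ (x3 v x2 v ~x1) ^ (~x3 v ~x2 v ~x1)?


Clause lengths: 3, 3, 3, 3, 3.
Sum = 3 + 3 + 3 + 3 + 3 = 15.

15


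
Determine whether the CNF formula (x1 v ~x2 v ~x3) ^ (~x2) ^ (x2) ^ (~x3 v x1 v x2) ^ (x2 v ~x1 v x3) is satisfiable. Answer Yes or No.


Check all 8 possible truth assignments.
Number of satisfying assignments found: 0.
The formula is unsatisfiable.

No


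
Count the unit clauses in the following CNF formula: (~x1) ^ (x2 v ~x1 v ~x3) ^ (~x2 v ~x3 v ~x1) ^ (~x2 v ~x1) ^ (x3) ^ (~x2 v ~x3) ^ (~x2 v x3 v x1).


A unit clause contains exactly one literal.
Unit clauses found: (~x1), (x3).
Count = 2.

2


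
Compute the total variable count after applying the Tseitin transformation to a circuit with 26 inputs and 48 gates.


The Tseitin transformation introduces one auxiliary variable per gate.
Total variables = inputs + gates = 26 + 48 = 74.

74


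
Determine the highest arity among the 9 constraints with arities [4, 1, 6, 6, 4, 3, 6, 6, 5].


The arities are: 4, 1, 6, 6, 4, 3, 6, 6, 5.
Scan for the maximum value.
Maximum arity = 6.

6


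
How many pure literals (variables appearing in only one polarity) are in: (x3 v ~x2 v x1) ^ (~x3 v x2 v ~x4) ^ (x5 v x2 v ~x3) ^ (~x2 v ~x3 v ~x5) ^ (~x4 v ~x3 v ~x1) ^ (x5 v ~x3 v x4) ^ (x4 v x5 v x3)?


A pure literal appears in only one polarity across all clauses.
No pure literals found.
Count = 0.

0


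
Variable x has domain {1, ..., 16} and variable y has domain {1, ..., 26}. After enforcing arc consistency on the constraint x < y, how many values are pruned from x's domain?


For the constraint x < y, x needs a supporting value in y's domain.
x can be at most 25 (one less than y's maximum).
Valid x values from domain: 16 out of 16.
Pruned = 16 - 16 = 0.

0


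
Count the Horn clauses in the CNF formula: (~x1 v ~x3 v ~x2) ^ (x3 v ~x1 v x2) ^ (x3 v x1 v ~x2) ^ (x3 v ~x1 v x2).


A Horn clause has at most one positive literal.
Clause 1: 0 positive lit(s) -> Horn
Clause 2: 2 positive lit(s) -> not Horn
Clause 3: 2 positive lit(s) -> not Horn
Clause 4: 2 positive lit(s) -> not Horn
Total Horn clauses = 1.

1


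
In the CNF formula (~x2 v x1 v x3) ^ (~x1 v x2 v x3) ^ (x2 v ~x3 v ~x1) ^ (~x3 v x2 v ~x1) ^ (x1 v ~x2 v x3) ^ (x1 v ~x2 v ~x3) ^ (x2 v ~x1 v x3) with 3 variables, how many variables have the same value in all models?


Find all satisfying assignments: 4 model(s).
Check which variables have the same value in every model.
No variable is fixed across all models.
Backbone size = 0.

0


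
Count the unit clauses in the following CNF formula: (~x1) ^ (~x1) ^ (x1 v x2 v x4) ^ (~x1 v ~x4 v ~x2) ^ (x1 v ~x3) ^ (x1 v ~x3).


A unit clause contains exactly one literal.
Unit clauses found: (~x1), (~x1).
Count = 2.

2


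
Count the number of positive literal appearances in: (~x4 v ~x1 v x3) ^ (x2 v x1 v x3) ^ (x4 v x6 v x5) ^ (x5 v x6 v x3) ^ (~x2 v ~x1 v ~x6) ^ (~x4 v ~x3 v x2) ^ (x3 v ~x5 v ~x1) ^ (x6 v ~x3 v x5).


Scan each clause for unnegated literals.
Clause 1: 1 positive; Clause 2: 3 positive; Clause 3: 3 positive; Clause 4: 3 positive; Clause 5: 0 positive; Clause 6: 1 positive; Clause 7: 1 positive; Clause 8: 2 positive.
Total positive literal occurrences = 14.

14


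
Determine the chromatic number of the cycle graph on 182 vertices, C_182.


A cycle on an even number of vertices is bipartite: alternate two colors around the cycle.
Since 182 is even, two colors suffice, and at least two are needed because the graph has edges.
Chromatic number = 2.

2


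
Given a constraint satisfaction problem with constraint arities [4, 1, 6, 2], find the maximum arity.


The arities are: 4, 1, 6, 2.
Scan for the maximum value.
Maximum arity = 6.

6


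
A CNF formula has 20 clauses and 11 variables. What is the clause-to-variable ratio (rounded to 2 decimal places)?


Clause-to-variable ratio = clauses / variables.
20 / 11 = 1.82.

1.82


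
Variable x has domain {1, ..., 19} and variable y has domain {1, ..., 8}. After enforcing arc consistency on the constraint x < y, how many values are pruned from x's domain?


For the constraint x < y, x needs a supporting value in y's domain.
x can be at most 7 (one less than y's maximum).
Valid x values from domain: 7 out of 19.
Pruned = 19 - 7 = 12.

12


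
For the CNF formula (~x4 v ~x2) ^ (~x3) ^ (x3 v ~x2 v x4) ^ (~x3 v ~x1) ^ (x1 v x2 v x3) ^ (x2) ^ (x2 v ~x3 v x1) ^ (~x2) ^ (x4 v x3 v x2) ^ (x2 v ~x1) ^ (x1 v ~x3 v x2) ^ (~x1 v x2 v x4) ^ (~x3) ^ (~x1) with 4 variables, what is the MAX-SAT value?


Enumerate all 16 truth assignments.
For each, count how many of the 14 clauses are satisfied.
The formula is not fully satisfiable, so the maximum is below 14.
Maximum simultaneously satisfiable clauses = 12.

12


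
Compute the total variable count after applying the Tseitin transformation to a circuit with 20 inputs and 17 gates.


The Tseitin transformation introduces one auxiliary variable per gate.
Total variables = inputs + gates = 20 + 17 = 37.

37


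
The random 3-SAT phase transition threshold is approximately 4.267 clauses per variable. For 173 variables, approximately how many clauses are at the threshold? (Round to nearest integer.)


The 3-SAT phase transition occurs at approximately 4.267 clauses per variable.
m = 4.267 * 173 = 738.191.
Rounded to nearest integer: 738.

738


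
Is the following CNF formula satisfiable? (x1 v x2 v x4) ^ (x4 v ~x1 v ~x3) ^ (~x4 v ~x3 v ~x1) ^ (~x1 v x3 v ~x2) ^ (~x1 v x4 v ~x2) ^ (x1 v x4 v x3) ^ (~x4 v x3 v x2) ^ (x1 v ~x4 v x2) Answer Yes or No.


Check all 16 possible truth assignments.
Number of satisfying assignments found: 4.
The formula is satisfiable.

Yes


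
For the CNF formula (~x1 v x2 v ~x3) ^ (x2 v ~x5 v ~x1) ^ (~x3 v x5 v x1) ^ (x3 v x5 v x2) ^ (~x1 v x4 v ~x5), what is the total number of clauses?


Each group enclosed in parentheses joined by ^ is one clause.
Counting the conjuncts: 5 clauses.

5


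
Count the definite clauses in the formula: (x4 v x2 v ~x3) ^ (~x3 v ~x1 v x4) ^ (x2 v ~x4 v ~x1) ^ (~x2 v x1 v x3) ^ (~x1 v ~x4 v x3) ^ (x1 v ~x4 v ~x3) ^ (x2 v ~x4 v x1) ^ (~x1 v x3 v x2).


A definite clause has exactly one positive literal.
Clause 1: 2 positive -> not definite
Clause 2: 1 positive -> definite
Clause 3: 1 positive -> definite
Clause 4: 2 positive -> not definite
Clause 5: 1 positive -> definite
Clause 6: 1 positive -> definite
Clause 7: 2 positive -> not definite
Clause 8: 2 positive -> not definite
Definite clause count = 4.

4


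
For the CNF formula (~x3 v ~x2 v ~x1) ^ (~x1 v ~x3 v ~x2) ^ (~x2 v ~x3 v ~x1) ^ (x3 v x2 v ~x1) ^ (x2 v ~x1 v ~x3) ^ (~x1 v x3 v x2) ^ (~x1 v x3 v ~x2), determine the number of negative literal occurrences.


Scan each clause for negated literals.
Clause 1: 3 negative; Clause 2: 3 negative; Clause 3: 3 negative; Clause 4: 1 negative; Clause 5: 2 negative; Clause 6: 1 negative; Clause 7: 2 negative.
Total negative literal occurrences = 15.

15


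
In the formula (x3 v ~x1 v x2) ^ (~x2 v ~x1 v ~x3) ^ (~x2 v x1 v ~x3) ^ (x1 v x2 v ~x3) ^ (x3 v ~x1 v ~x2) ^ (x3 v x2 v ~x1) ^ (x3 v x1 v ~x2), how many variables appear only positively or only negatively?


A pure literal appears in only one polarity across all clauses.
No pure literals found.
Count = 0.

0


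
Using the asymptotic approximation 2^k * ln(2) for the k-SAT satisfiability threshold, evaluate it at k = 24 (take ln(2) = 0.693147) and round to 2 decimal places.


Using the asymptotic formula: threshold ~ 2^k * ln(2).
2^24 = 16777216.
16777216 * 0.693147 = 11629076.94.

11629076.94


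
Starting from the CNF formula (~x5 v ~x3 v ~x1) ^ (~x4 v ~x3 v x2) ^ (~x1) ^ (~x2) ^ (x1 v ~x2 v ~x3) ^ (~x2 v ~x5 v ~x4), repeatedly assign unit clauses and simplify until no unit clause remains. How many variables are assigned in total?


Unit propagation repeatedly assigns the literal in any unit clause, then simplifies.
Assignments in order: x1 = F, x2 = F.
No further unit clauses remain.
Total variables assigned = 2.

2


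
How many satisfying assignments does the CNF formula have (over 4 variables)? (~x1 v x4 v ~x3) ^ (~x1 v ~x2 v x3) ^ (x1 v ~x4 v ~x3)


Enumerate all 16 truth assignments over 4 variables.
Test each against every clause.
Satisfying assignments found: 10.

10


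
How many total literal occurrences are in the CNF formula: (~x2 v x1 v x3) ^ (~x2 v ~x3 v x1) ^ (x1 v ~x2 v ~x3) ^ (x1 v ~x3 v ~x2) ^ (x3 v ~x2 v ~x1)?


Clause lengths: 3, 3, 3, 3, 3.
Sum = 3 + 3 + 3 + 3 + 3 = 15.

15


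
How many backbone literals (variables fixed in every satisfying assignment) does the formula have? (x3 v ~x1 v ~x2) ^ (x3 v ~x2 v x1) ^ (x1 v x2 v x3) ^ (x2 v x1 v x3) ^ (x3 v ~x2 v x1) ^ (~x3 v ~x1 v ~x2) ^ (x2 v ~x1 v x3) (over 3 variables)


Find all satisfying assignments: 3 model(s).
Check which variables have the same value in every model.
Fixed variables: x3=T.
Backbone size = 1.

1


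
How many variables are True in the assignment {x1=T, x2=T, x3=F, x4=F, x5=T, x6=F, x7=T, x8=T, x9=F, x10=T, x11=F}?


The weight is the number of variables assigned True.
True variables: x1, x2, x5, x7, x8, x10.
Weight = 6.

6


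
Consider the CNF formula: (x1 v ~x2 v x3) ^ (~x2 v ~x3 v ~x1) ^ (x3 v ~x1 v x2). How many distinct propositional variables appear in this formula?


Identify each distinct variable in the formula.
Variables found: x1, x2, x3.
Total distinct variables = 3.

3


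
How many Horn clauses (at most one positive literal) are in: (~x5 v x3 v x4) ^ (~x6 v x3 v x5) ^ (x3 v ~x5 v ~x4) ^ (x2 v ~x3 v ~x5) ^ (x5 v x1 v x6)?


A Horn clause has at most one positive literal.
Clause 1: 2 positive lit(s) -> not Horn
Clause 2: 2 positive lit(s) -> not Horn
Clause 3: 1 positive lit(s) -> Horn
Clause 4: 1 positive lit(s) -> Horn
Clause 5: 3 positive lit(s) -> not Horn
Total Horn clauses = 2.

2


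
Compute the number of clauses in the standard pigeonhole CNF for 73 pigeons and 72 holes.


The PHP encoding has two parts:
1) At-least-one-hole clauses: 73 (one per pigeon, each with 72 literals).
2) At-most-one-pigeon-per-hole clauses: 72 holes * C(73,2) = 72 * 2628 = 189216.
Total clauses = 73 + 189216 = 189289.

189289


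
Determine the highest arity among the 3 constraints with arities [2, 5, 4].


The arities are: 2, 5, 4.
Scan for the maximum value.
Maximum arity = 5.

5


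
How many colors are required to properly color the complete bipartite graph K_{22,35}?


K_{22,35} is bipartite by definition: the two parts are independent sets, with every edge crossing between them.
Color all vertices in one part with color 1 and all vertices in the other part with color 2.
Since the graph has at least one edge, one color does not suffice.
Chromatic number = 2.

2


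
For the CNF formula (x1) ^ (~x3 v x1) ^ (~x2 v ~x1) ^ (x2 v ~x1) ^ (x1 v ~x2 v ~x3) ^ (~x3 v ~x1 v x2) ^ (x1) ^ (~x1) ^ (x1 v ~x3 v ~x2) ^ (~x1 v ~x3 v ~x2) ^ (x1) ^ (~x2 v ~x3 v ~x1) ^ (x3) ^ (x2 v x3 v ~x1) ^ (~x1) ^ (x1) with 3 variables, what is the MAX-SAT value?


Enumerate all 8 truth assignments.
For each, count how many of the 16 clauses are satisfied.
The formula is not fully satisfiable, so the maximum is below 16.
Maximum simultaneously satisfiable clauses = 12.

12


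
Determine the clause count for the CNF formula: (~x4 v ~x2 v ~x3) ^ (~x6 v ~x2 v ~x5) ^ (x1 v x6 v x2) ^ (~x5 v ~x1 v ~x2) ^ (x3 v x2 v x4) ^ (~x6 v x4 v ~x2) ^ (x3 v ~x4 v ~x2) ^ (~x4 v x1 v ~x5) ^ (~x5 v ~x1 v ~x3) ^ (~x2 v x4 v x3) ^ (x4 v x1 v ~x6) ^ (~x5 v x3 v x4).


Each group enclosed in parentheses joined by ^ is one clause.
Counting the conjuncts: 12 clauses.

12


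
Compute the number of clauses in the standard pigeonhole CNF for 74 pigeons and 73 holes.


The PHP encoding has two parts:
1) At-least-one-hole clauses: 74 (one per pigeon, each with 73 literals).
2) At-most-one-pigeon-per-hole clauses: 73 holes * C(74,2) = 73 * 2701 = 197173.
Total clauses = 74 + 197173 = 197247.

197247


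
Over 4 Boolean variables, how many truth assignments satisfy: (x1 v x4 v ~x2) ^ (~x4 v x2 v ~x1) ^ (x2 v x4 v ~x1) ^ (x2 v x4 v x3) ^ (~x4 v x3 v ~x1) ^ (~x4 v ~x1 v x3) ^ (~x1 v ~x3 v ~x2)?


Enumerate all 16 truth assignments over 4 variables.
Test each against every clause.
Satisfying assignments found: 6.

6


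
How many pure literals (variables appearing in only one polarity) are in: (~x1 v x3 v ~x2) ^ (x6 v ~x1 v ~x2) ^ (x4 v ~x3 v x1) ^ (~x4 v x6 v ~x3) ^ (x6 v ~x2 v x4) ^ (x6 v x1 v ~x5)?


A pure literal appears in only one polarity across all clauses.
Pure literals: x2 (negative only), x5 (negative only), x6 (positive only).
Count = 3.

3


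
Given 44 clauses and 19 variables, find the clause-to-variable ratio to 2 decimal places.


Clause-to-variable ratio = clauses / variables.
44 / 19 = 2.32.

2.32


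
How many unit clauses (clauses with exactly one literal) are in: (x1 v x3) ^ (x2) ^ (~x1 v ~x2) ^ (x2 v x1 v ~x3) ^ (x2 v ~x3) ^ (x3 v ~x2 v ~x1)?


A unit clause contains exactly one literal.
Unit clauses found: (x2).
Count = 1.

1


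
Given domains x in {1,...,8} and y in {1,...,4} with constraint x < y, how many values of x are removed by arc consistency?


For the constraint x < y, x needs a supporting value in y's domain.
x can be at most 3 (one less than y's maximum).
Valid x values from domain: 3 out of 8.
Pruned = 8 - 3 = 5.

5


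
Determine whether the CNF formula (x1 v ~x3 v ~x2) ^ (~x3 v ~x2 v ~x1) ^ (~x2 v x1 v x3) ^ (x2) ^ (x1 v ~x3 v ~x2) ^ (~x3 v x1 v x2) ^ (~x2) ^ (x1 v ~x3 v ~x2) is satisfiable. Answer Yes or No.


Check all 8 possible truth assignments.
Number of satisfying assignments found: 0.
The formula is unsatisfiable.

No


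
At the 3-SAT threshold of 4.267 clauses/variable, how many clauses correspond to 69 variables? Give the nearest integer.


The 3-SAT phase transition occurs at approximately 4.267 clauses per variable.
m = 4.267 * 69 = 294.423.
Rounded to nearest integer: 294.

294


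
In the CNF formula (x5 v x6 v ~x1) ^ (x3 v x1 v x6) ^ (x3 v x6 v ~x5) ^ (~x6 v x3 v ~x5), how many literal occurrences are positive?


Scan each clause for unnegated literals.
Clause 1: 2 positive; Clause 2: 3 positive; Clause 3: 2 positive; Clause 4: 1 positive.
Total positive literal occurrences = 8.

8


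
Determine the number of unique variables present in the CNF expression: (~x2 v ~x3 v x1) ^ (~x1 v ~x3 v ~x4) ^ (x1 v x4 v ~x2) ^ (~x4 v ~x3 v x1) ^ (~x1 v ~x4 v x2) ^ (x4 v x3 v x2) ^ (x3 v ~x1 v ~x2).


Identify each distinct variable in the formula.
Variables found: x1, x2, x3, x4.
Total distinct variables = 4.

4


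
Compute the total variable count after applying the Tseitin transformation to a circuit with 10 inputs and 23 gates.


The Tseitin transformation introduces one auxiliary variable per gate.
Total variables = inputs + gates = 10 + 23 = 33.

33


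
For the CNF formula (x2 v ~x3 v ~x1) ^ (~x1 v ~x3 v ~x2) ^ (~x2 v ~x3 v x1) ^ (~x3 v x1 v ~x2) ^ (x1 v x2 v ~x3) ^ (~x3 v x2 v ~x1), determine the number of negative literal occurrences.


Scan each clause for negated literals.
Clause 1: 2 negative; Clause 2: 3 negative; Clause 3: 2 negative; Clause 4: 2 negative; Clause 5: 1 negative; Clause 6: 2 negative.
Total negative literal occurrences = 12.

12


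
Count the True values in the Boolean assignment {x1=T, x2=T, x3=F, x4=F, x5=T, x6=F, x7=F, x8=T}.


The weight is the number of variables assigned True.
True variables: x1, x2, x5, x8.
Weight = 4.

4


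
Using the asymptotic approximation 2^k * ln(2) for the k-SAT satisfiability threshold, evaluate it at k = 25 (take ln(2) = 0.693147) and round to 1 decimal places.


Using the asymptotic formula: threshold ~ 2^k * ln(2).
2^25 = 33554432.
33554432 * 0.693147 = 23258153.9.

23258153.9


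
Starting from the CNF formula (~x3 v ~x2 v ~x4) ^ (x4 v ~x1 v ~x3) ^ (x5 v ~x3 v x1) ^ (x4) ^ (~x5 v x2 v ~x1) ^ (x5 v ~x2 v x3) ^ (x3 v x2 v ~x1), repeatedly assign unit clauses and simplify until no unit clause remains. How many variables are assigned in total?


Unit propagation repeatedly assigns the literal in any unit clause, then simplifies.
Assignments in order: x4 = T.
No further unit clauses remain.
Total variables assigned = 1.

1


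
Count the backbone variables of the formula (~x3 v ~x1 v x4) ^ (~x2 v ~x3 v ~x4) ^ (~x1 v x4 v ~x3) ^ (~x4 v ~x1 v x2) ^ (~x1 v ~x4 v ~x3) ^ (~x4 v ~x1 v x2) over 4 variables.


Find all satisfying assignments: 10 model(s).
Check which variables have the same value in every model.
No variable is fixed across all models.
Backbone size = 0.

0


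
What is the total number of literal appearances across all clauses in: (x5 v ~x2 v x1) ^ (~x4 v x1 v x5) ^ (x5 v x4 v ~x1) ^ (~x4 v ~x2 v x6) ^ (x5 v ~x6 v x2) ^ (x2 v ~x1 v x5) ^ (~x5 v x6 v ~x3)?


Clause lengths: 3, 3, 3, 3, 3, 3, 3.
Sum = 3 + 3 + 3 + 3 + 3 + 3 + 3 = 21.

21


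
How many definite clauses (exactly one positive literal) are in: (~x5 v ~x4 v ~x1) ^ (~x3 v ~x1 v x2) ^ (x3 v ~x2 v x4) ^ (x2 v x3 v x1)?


A definite clause has exactly one positive literal.
Clause 1: 0 positive -> not definite
Clause 2: 1 positive -> definite
Clause 3: 2 positive -> not definite
Clause 4: 3 positive -> not definite
Definite clause count = 1.

1


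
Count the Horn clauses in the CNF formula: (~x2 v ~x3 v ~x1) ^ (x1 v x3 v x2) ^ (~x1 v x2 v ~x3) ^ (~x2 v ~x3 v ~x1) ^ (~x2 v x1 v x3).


A Horn clause has at most one positive literal.
Clause 1: 0 positive lit(s) -> Horn
Clause 2: 3 positive lit(s) -> not Horn
Clause 3: 1 positive lit(s) -> Horn
Clause 4: 0 positive lit(s) -> Horn
Clause 5: 2 positive lit(s) -> not Horn
Total Horn clauses = 3.

3


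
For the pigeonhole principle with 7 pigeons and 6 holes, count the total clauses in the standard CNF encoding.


The PHP encoding has two parts:
1) At-least-one-hole clauses: 7 (one per pigeon, each with 6 literals).
2) At-most-one-pigeon-per-hole clauses: 6 holes * C(7,2) = 6 * 21 = 126.
Total clauses = 7 + 126 = 133.

133


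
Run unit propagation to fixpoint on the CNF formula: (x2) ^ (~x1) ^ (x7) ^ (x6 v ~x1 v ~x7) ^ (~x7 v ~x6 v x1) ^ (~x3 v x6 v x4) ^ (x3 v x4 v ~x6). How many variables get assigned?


Unit propagation repeatedly assigns the literal in any unit clause, then simplifies.
Assignments in order: x2 = T, x1 = F, x7 = T, x6 = F.
No further unit clauses remain.
Total variables assigned = 4.

4


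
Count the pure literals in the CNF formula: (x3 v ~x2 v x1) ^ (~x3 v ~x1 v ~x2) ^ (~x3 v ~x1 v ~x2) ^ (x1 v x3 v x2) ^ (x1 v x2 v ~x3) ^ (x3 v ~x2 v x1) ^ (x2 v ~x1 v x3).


A pure literal appears in only one polarity across all clauses.
No pure literals found.
Count = 0.

0
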